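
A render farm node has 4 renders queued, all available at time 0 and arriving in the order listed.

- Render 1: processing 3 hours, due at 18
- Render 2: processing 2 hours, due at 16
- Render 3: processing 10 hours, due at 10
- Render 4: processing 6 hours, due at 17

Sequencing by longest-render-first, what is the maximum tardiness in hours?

5

LPT (decreasing processing time): Render 3 Render 4 Render 1 Render 2.
Render 3: 0→10, due 10, tardiness 0
Render 4: 10→16, due 17, tardiness 0
Render 1: 16→19, due 18, tardiness 1
Render 2: 19→21, due 16, tardiness 5
Maximum = 5.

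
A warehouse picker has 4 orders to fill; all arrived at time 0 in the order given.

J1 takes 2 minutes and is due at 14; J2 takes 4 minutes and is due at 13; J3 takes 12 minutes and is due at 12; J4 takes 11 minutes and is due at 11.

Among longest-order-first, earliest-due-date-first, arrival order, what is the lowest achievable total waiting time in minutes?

26

LPT (decreasing processing time): J3 J4 J2 J1.
J3: waits 0, runs 0→12
J4: waits 12, runs 12→23
J2: waits 23, runs 23→27
J1: waits 27, runs 27→29
Sum = 0+12+23+27 = 62.
EDD (increasing due date): J4 J3 J2 J1.
J4: waits 0, runs 0→11
J3: waits 11, runs 11→23
J2: waits 23, runs 23→27
J1: waits 27, runs 27→29
Sum = 0+11+23+27 = 61.
FIFO (arrival order): J1 J2 J3 J4.
J1: waits 0, runs 0→2
J2: waits 2, runs 2→6
J3: waits 6, runs 6→18
J4: waits 18, runs 18→29
Sum = 0+2+6+18 = 26.
LPT 62, EDD 61, FIFO 26 → minimum 26.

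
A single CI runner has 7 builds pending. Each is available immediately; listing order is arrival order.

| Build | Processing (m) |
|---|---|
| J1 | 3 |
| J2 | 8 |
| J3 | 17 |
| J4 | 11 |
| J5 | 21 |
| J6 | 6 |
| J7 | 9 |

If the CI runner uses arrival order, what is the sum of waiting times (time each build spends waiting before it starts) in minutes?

207

FIFO (arrival order): J1 J2 J3 J4 J5 J6 J7.
J1: waits 0, runs 0→3
J2: waits 3, runs 3→11
J3: waits 11, runs 11→28
J4: waits 28, runs 28→39
J5: waits 39, runs 39→60
J6: waits 60, runs 60→66
J7: waits 66, runs 66→75
Sum = 0+3+11+28+39+60+66 = 207.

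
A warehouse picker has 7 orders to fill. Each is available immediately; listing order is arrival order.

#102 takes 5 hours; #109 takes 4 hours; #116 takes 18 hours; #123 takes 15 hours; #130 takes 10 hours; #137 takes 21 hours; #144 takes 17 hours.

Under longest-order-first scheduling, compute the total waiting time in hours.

354

LPT (decreasing processing time): #137 #116 #144 #123 #130 #102 #109.
#137: waits 0, runs 0→21
#116: waits 21, runs 21→39
#144: waits 39, runs 39→56
#123: waits 56, runs 56→71
#130: waits 71, runs 71→81
#102: waits 81, runs 81→86
#109: waits 86, runs 86→90
Sum = 0+21+39+56+71+81+86 = 354.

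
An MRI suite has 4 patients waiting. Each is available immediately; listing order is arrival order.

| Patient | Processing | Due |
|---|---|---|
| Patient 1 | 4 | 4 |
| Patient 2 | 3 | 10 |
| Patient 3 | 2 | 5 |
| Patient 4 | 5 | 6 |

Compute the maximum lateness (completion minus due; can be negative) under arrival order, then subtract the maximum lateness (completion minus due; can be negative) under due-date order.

FIFO (arrival order): Patient 1 Patient 2 Patient 3 Patient 4.
Patient 1: 0→4, due 4, lateness 0
Patient 2: 4→7, due 10, lateness -3
Patient 3: 7→9, due 5, lateness 4
Patient 4: 9→14, due 6, lateness 8
Maximum = 8.
EDD (increasing due date): Patient 1 Patient 3 Patient 4 Patient 2.
Patient 1: 0→4, due 4, lateness 0
Patient 3: 4→6, due 5, lateness 1
Patient 4: 6→11, due 6, lateness 5
Patient 2: 11→14, due 10, lateness 4
Maximum = 5.
Difference = 8 − 5 = 3.

3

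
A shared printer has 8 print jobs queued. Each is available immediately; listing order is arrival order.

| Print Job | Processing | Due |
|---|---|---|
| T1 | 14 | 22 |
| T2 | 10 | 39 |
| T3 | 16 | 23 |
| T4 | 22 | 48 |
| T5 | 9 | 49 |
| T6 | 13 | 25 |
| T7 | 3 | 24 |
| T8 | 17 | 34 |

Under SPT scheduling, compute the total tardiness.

183

SPT (increasing processing time): T7 T5 T2 T6 T1 T3 T8 T4.
T7: 0→3, due 24, tardiness 0
T5: 3→12, due 49, tardiness 0
T2: 12→22, due 39, tardiness 0
T6: 22→35, due 25, tardiness 10
T1: 35→49, due 22, tardiness 27
T3: 49→65, due 23, tardiness 42
T8: 65→82, due 34, tardiness 48
T4: 82→104, due 48, tardiness 56
Sum = 0+0+0+10+27+42+48+56 = 183.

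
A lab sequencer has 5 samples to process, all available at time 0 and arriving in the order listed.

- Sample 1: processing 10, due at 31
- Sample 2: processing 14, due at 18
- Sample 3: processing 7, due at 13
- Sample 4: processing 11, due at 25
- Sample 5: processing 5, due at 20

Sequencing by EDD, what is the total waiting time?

EDD (increasing due date): Sample 3 Sample 2 Sample 5 Sample 4 Sample 1.
Sample 3: waits 0, runs 0→7
Sample 2: waits 7, runs 7→21
Sample 5: waits 21, runs 21→26
Sample 4: waits 26, runs 26→37
Sample 1: waits 37, runs 37→47
Sum = 0+7+21+26+37 = 91.

91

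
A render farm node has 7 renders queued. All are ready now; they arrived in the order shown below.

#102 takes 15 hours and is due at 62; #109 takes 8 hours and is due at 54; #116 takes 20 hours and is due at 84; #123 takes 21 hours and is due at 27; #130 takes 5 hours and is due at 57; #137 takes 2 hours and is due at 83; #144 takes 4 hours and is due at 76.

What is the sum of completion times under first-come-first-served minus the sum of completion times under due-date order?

44

FIFO (arrival order): #102 #109 #116 #123 #130 #137 #144.
#102: 0→15
#109: 15→23
#116: 23→43
#123: 43→64
#130: 64→69
#137: 69→71
#144: 71→75
Sum = 15+23+43+64+69+71+75 = 360.
EDD (increasing due date): #123 #109 #130 #102 #144 #137 #116.
#123: 0→21
#109: 21→29
#130: 29→34
#102: 34→49
#144: 49→53
#137: 53→55
#116: 55→75
Sum = 21+29+34+49+53+55+75 = 316.
Difference = 360 − 316 = 44.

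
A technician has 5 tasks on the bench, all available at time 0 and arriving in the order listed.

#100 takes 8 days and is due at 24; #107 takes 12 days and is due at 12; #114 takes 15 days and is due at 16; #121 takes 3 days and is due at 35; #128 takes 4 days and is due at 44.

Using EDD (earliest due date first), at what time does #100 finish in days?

35

EDD (increasing due date): #107 #114 #100 #121 #128.
#107: 0→12
#114: 12→27
#100: 27→35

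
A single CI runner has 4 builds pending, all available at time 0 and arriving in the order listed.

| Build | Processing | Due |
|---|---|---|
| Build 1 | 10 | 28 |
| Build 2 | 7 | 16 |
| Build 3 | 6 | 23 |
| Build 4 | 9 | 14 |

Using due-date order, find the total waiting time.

EDD (increasing due date): Build 4 Build 2 Build 3 Build 1.
Build 4: waits 0, runs 0→9
Build 2: waits 9, runs 9→16
Build 3: waits 16, runs 16→22
Build 1: waits 22, runs 22→32
Sum = 0+9+16+22 = 47.

47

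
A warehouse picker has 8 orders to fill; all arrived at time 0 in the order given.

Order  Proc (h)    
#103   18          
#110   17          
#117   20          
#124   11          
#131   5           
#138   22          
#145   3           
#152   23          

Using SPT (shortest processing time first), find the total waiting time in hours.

SPT (increasing processing time): #145 #131 #124 #110 #103 #117 #138 #152.
#145: waits 0, runs 0→3
#131: waits 3, runs 3→8
#124: waits 8, runs 8→19
#110: waits 19, runs 19→36
#103: waits 36, runs 36→54
#117: waits 54, runs 54→74
#138: waits 74, runs 74→96
#152: waits 96, runs 96→119
Sum = 0+3+8+19+36+54+74+96 = 290.

290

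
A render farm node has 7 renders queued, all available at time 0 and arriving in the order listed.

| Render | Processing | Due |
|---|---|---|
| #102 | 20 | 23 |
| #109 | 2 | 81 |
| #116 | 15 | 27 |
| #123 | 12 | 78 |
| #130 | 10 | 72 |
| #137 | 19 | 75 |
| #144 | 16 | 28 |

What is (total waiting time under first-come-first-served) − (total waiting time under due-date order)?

-74

FIFO (arrival order): #102 #109 #116 #123 #130 #137 #144.
#102: waits 0, runs 0→20
#109: waits 20, runs 20→22
#116: waits 22, runs 22→37
#123: waits 37, runs 37→49
#130: waits 49, runs 49→59
#137: waits 59, runs 59→78
#144: waits 78, runs 78→94
Sum = 0+20+22+37+49+59+78 = 265.
EDD (increasing due date): #102 #116 #144 #130 #137 #123 #109.
#102: waits 0, runs 0→20
#116: waits 20, runs 20→35
#144: waits 35, runs 35→51
#130: waits 51, runs 51→61
#137: waits 61, runs 61→80
#123: waits 80, runs 80→92
#109: waits 92, runs 92→94
Sum = 0+20+35+51+61+80+92 = 339.
Difference = 265 − 339 = -74.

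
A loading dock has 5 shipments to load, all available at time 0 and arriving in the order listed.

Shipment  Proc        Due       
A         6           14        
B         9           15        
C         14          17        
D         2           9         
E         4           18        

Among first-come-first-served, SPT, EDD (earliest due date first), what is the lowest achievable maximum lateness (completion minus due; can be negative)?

FIFO (arrival order): A B C D E.
A: 0→6, due 14, lateness -8
B: 6→15, due 15, lateness 0
C: 15→29, due 17, lateness 12
D: 29→31, due 9, lateness 22
E: 31→35, due 18, lateness 17
Maximum = 22.
SPT (increasing processing time): D E A B C.
D: 0→2, due 9, lateness -7
E: 2→6, due 18, lateness -12
A: 6→12, due 14, lateness -2
B: 12→21, due 15, lateness 6
C: 21→35, due 17, lateness 18
Maximum = 18.
EDD (increasing due date): D A B C E.
D: 0→2, due 9, lateness -7
A: 2→8, due 14, lateness -6
B: 8→17, due 15, lateness 2
C: 17→31, due 17, lateness 14
E: 31→35, due 18, lateness 17
Maximum = 17.
FIFO 22, SPT 18, EDD 17 → minimum 17.

17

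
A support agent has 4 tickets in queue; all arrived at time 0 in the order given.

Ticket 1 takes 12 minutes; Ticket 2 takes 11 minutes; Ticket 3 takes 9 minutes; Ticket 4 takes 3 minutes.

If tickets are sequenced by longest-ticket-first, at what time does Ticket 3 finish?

32

LPT (decreasing processing time): Ticket 1 Ticket 2 Ticket 3 Ticket 4.
Ticket 1: 0→12
Ticket 2: 12→23
Ticket 3: 23→32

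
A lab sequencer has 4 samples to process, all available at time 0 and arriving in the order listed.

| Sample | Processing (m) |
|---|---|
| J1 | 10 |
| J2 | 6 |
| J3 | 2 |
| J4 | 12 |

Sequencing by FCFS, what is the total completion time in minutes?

74

FIFO (arrival order): J1 J2 J3 J4.
J1: 0→10
J2: 10→16
J3: 16→18
J4: 18→30
Sum = 10+16+18+30 = 74.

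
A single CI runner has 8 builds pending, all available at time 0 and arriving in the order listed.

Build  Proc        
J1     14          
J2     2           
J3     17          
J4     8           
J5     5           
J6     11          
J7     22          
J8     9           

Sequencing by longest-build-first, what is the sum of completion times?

LPT (decreasing processing time): J7 J3 J1 J6 J8 J4 J5 J2.
J7: 0→22
J3: 22→39
J1: 39→53
J6: 53→64
J8: 64→73
J4: 73→81
J5: 81→86
J2: 86→88
Sum = 22+39+53+64+73+81+86+88 = 506.

506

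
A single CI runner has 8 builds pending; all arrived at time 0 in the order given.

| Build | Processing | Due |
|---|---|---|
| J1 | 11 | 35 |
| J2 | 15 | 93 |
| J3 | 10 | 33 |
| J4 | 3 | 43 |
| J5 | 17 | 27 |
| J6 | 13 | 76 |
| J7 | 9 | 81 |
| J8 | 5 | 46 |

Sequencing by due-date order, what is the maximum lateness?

EDD (increasing due date): J5 J3 J1 J4 J8 J6 J7 J2.
J5: 0→17, due 27, lateness -10
J3: 17→27, due 33, lateness -6
J1: 27→38, due 35, lateness 3
J4: 38→41, due 43, lateness -2
J8: 41→46, due 46, lateness 0
J6: 46→59, due 76, lateness -17
J7: 59→68, due 81, lateness -13
J2: 68→83, due 93, lateness -10
Maximum = 3.

3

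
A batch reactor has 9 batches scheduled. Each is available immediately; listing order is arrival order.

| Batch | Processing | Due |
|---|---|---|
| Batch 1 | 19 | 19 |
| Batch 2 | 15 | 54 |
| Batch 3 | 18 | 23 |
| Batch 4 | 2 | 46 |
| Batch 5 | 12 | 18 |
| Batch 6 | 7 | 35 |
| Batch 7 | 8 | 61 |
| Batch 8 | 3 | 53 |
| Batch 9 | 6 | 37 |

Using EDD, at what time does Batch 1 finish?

31

EDD (increasing due date): Batch 5 Batch 1 Batch 3 Batch 6 Batch 9 Batch 4 Batch 8 Batch 2 Batch 7.
Batch 5: 0→12
Batch 1: 12→31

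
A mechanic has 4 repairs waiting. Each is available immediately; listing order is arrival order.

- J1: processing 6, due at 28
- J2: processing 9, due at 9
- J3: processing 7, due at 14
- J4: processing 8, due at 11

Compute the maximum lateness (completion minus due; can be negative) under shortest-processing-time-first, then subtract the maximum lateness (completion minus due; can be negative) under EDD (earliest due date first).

SPT (increasing processing time): J1 J3 J4 J2.
J1: 0→6, due 28, lateness -22
J3: 6→13, due 14, lateness -1
J4: 13→21, due 11, lateness 10
J2: 21→30, due 9, lateness 21
Maximum = 21.
EDD (increasing due date): J2 J4 J3 J1.
J2: 0→9, due 9, lateness 0
J4: 9→17, due 11, lateness 6
J3: 17→24, due 14, lateness 10
J1: 24→30, due 28, lateness 2
Maximum = 10.
Difference = 21 − 10 = 11.

11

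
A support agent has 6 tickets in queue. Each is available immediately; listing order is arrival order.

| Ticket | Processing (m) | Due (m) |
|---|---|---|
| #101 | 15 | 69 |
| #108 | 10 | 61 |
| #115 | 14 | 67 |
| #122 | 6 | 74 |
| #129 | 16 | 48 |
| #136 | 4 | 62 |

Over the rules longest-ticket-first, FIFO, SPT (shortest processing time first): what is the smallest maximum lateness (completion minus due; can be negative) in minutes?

LPT (decreasing processing time): #129 #101 #115 #108 #122 #136.
#129: 0→16, due 48, lateness -32
#101: 16→31, due 69, lateness -38
#115: 31→45, due 67, lateness -22
#108: 45→55, due 61, lateness -6
#122: 55→61, due 74, lateness -13
#136: 61→65, due 62, lateness 3
Maximum = 3.
FIFO (arrival order): #101 #108 #115 #122 #129 #136.
#101: 0→15, due 69, lateness -54
#108: 15→25, due 61, lateness -36
#115: 25→39, due 67, lateness -28
#122: 39→45, due 74, lateness -29
#129: 45→61, due 48, lateness 13
#136: 61→65, due 62, lateness 3
Maximum = 13.
SPT (increasing processing time): #136 #122 #108 #115 #101 #129.
#136: 0→4, due 62, lateness -58
#122: 4→10, due 74, lateness -64
#108: 10→20, due 61, lateness -41
#115: 20→34, due 67, lateness -33
#101: 34→49, due 69, lateness -20
#129: 49→65, due 48, lateness 17
Maximum = 17.
LPT 3, FIFO 13, SPT 17 → minimum 3.

3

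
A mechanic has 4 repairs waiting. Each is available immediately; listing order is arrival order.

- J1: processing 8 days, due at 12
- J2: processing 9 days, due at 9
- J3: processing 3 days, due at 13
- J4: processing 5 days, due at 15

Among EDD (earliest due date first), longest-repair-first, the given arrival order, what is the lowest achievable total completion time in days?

EDD (increasing due date): J2 J1 J3 J4.
J2: 0→9
J1: 9→17
J3: 17→20
J4: 20→25
Sum = 9+17+20+25 = 71.
LPT (decreasing processing time): J2 J1 J4 J3.
J2: 0→9
J1: 9→17
J4: 17→22
J3: 22→25
Sum = 9+17+22+25 = 73.
FIFO (arrival order): J1 J2 J3 J4.
J1: 0→8
J2: 8→17
J3: 17→20
J4: 20→25
Sum = 8+17+20+25 = 70.
EDD 71, LPT 73, FIFO 70 → minimum 70.

70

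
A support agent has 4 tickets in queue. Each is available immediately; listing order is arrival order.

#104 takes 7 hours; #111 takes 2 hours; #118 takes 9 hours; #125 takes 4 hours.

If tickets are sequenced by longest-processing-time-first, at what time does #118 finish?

9

LPT (decreasing processing time): #118 #104 #125 #111.
#118: 0→9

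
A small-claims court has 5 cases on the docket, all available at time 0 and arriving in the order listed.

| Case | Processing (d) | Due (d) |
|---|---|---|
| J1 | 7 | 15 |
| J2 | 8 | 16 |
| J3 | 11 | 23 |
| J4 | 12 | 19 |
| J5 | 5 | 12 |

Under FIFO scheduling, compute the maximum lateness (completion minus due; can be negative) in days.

31

FIFO (arrival order): J1 J2 J3 J4 J5.
J1: 0→7, due 15, lateness -8
J2: 7→15, due 16, lateness -1
J3: 15→26, due 23, lateness 3
J4: 26→38, due 19, lateness 19
J5: 38→43, due 12, lateness 31
Maximum = 31.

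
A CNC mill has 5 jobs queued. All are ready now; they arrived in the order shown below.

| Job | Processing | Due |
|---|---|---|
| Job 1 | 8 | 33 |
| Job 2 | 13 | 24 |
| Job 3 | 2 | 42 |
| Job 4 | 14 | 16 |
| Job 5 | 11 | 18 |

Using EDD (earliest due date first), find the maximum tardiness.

EDD (increasing due date): Job 4 Job 5 Job 2 Job 1 Job 3.
Job 4: 0→14, due 16, tardiness 0
Job 5: 14→25, due 18, tardiness 7
Job 2: 25→38, due 24, tardiness 14
Job 1: 38→46, due 33, tardiness 13
Job 3: 46→48, due 42, tardiness 6
Maximum = 14.

14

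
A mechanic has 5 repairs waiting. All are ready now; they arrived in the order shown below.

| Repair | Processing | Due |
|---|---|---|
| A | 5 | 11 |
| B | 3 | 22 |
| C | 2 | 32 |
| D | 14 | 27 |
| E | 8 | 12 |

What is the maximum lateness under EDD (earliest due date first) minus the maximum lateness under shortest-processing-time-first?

-3

EDD (increasing due date): A E B D C.
A: 0→5, due 11, lateness -6
E: 5→13, due 12, lateness 1
B: 13→16, due 22, lateness -6
D: 16→30, due 27, lateness 3
C: 30→32, due 32, lateness 0
Maximum = 3.
SPT (increasing processing time): C B A E D.
C: 0→2, due 32, lateness -30
B: 2→5, due 22, lateness -17
A: 5→10, due 11, lateness -1
E: 10→18, due 12, lateness 6
D: 18→32, due 27, lateness 5
Maximum = 6.
Difference = 3 − 6 = -3.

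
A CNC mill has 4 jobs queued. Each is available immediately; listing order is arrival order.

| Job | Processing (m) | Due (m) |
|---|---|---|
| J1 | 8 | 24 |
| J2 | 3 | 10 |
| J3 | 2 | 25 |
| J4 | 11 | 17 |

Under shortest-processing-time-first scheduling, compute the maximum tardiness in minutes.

7

SPT (increasing processing time): J3 J2 J1 J4.
J3: 0→2, due 25, tardiness 0
J2: 2→5, due 10, tardiness 0
J1: 5→13, due 24, tardiness 0
J4: 13→24, due 17, tardiness 7
Maximum = 7.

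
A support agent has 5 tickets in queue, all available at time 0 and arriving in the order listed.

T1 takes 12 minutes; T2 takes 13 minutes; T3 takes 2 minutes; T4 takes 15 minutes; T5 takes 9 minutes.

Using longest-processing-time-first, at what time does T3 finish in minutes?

51

LPT (decreasing processing time): T4 T2 T1 T5 T3.
T4: 0→15
T2: 15→28
T1: 28→40
T5: 40→49
T3: 49→51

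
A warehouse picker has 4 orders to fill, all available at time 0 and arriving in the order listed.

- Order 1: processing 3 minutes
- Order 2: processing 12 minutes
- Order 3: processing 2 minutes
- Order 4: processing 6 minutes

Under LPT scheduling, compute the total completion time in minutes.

LPT (decreasing processing time): Order 2 Order 4 Order 1 Order 3.
Order 2: 0→12
Order 4: 12→18
Order 1: 18→21
Order 3: 21→23
Sum = 12+18+21+23 = 74.

74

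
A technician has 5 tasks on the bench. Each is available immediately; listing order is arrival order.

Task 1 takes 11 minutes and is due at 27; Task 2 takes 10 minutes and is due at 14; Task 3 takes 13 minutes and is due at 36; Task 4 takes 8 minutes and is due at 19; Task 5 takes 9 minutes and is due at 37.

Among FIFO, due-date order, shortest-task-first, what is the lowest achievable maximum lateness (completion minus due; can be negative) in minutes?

14

FIFO (arrival order): Task 1 Task 2 Task 3 Task 4 Task 5.
Task 1: 0→11, due 27, lateness -16
Task 2: 11→21, due 14, lateness 7
Task 3: 21→34, due 36, lateness -2
Task 4: 34→42, due 19, lateness 23
Task 5: 42→51, due 37, lateness 14
Maximum = 23.
EDD (increasing due date): Task 2 Task 4 Task 1 Task 3 Task 5.
Task 2: 0→10, due 14, lateness -4
Task 4: 10→18, due 19, lateness -1
Task 1: 18→29, due 27, lateness 2
Task 3: 29→42, due 36, lateness 6
Task 5: 42→51, due 37, lateness 14
Maximum = 14.
SPT (increasing processing time): Task 4 Task 5 Task 2 Task 1 Task 3.
Task 4: 0→8, due 19, lateness -11
Task 5: 8→17, due 37, lateness -20
Task 2: 17→27, due 14, lateness 13
Task 1: 27→38, due 27, lateness 11
Task 3: 38→51, due 36, lateness 15
Maximum = 15.
FIFO 23, EDD 14, SPT 15 → minimum 14.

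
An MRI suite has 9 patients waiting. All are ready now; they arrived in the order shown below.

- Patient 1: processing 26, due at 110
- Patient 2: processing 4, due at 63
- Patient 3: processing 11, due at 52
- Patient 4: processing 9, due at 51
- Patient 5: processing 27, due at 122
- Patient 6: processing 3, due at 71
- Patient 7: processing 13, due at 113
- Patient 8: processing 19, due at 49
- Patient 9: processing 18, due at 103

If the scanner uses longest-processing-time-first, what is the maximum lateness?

LPT (decreasing processing time): Patient 5 Patient 1 Patient 8 Patient 9 Patient 7 Patient 3 Patient 4 Patient 2 Patient 6.
Patient 5: 0→27, due 122, lateness -95
Patient 1: 27→53, due 110, lateness -57
Patient 8: 53→72, due 49, lateness 23
Patient 9: 72→90, due 103, lateness -13
Patient 7: 90→103, due 113, lateness -10
Patient 3: 103→114, due 52, lateness 62
Patient 4: 114→123, due 51, lateness 72
Patient 2: 123→127, due 63, lateness 64
Patient 6: 127→130, due 71, lateness 59
Maximum = 72.

72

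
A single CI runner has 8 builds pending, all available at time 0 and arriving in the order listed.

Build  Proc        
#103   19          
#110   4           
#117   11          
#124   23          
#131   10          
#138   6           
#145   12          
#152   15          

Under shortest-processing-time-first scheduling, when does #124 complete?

SPT (increasing processing time): #110 #138 #131 #117 #145 #152 #103 #124.
#110: 0→4
#138: 4→10
#131: 10→20
#117: 20→31
#145: 31→43
#152: 43→58
#103: 58→77
#124: 77→100

100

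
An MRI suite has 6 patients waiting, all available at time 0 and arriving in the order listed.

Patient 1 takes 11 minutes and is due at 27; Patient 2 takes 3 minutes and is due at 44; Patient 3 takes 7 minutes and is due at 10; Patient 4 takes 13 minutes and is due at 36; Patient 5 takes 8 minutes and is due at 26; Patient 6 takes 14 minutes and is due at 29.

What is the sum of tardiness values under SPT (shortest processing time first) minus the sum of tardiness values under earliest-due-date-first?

SPT (increasing processing time): Patient 2 Patient 3 Patient 5 Patient 1 Patient 4 Patient 6.
Patient 2: 0→3, due 44, tardiness 0
Patient 3: 3→10, due 10, tardiness 0
Patient 5: 10→18, due 26, tardiness 0
Patient 1: 18→29, due 27, tardiness 2
Patient 4: 29→42, due 36, tardiness 6
Patient 6: 42→56, due 29, tardiness 27
Sum = 0+0+0+2+6+27 = 35.
EDD (increasing due date): Patient 3 Patient 5 Patient 1 Patient 6 Patient 4 Patient 2.
Patient 3: 0→7, due 10, tardiness 0
Patient 5: 7→15, due 26, tardiness 0
Patient 1: 15→26, due 27, tardiness 0
Patient 6: 26→40, due 29, tardiness 11
Patient 4: 40→53, due 36, tardiness 17
Patient 2: 53→56, due 44, tardiness 12
Sum = 0+0+0+11+17+12 = 40.
Difference = 35 − 40 = -5.

-5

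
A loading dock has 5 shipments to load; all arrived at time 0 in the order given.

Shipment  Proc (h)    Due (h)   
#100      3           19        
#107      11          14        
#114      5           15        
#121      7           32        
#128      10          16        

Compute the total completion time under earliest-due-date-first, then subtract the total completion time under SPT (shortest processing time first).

EDD (increasing due date): #107 #114 #128 #100 #121.
#107: 0→11
#114: 11→16
#128: 16→26
#100: 26→29
#121: 29→36
Sum = 11+16+26+29+36 = 118.
SPT (increasing processing time): #100 #114 #121 #128 #107.
#100: 0→3
#114: 3→8
#121: 8→15
#128: 15→25
#107: 25→36
Sum = 3+8+15+25+36 = 87.
Difference = 118 − 87 = 31.

31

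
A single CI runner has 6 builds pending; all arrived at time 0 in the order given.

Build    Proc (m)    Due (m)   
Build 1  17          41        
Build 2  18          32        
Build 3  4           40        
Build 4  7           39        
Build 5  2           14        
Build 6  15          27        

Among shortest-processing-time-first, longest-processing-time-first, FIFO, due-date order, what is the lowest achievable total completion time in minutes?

157

SPT (increasing processing time): Build 5 Build 3 Build 4 Build 6 Build 1 Build 2.
Build 5: 0→2
Build 3: 2→6
Build 4: 6→13
Build 6: 13→28
Build 1: 28→45
Build 2: 45→63
Sum = 2+6+13+28+45+63 = 157.
LPT (decreasing processing time): Build 2 Build 1 Build 6 Build 4 Build 3 Build 5.
Build 2: 0→18
Build 1: 18→35
Build 6: 35→50
Build 4: 50→57
Build 3: 57→61
Build 5: 61→63
Sum = 18+35+50+57+61+63 = 284.
FIFO (arrival order): Build 1 Build 2 Build 3 Build 4 Build 5 Build 6.
Build 1: 0→17
Build 2: 17→35
Build 3: 35→39
Build 4: 39→46
Build 5: 46→48
Build 6: 48→63
Sum = 17+35+39+46+48+63 = 248.
EDD (increasing due date): Build 5 Build 6 Build 2 Build 4 Build 3 Build 1.
Build 5: 0→2
Build 6: 2→17
Build 2: 17→35
Build 4: 35→42
Build 3: 42→46
Build 1: 46→63
Sum = 2+17+35+42+46+63 = 205.
SPT 157, LPT 284, FIFO 248, EDD 205 → minimum 157.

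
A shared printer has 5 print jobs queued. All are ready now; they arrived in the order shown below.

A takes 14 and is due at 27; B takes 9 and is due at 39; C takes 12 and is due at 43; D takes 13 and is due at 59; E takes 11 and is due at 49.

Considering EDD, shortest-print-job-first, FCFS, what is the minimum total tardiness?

EDD (increasing due date): A B C E D.
A: 0→14, due 27, tardiness 0
B: 14→23, due 39, tardiness 0
C: 23→35, due 43, tardiness 0
E: 35→46, due 49, tardiness 0
D: 46→59, due 59, tardiness 0
Sum = 0+0+0+0+0 = 0.
SPT (increasing processing time): B E C D A.
B: 0→9, due 39, tardiness 0
E: 9→20, due 49, tardiness 0
C: 20→32, due 43, tardiness 0
D: 32→45, due 59, tardiness 0
A: 45→59, due 27, tardiness 32
Sum = 0+0+0+0+32 = 32.
FIFO (arrival order): A B C D E.
A: 0→14, due 27, tardiness 0
B: 14→23, due 39, tardiness 0
C: 23→35, due 43, tardiness 0
D: 35→48, due 59, tardiness 0
E: 48→59, due 49, tardiness 10
Sum = 0+0+0+0+10 = 10.
EDD 0, SPT 32, FIFO 10 → minimum 0.

0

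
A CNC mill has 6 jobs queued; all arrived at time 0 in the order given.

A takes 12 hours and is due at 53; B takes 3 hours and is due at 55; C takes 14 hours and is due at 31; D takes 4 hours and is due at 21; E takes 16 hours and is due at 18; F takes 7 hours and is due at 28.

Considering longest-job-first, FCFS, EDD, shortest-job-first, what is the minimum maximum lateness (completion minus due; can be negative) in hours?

10

LPT (decreasing processing time): E C A F D B.
E: 0→16, due 18, lateness -2
C: 16→30, due 31, lateness -1
A: 30→42, due 53, lateness -11
F: 42→49, due 28, lateness 21
D: 49→53, due 21, lateness 32
B: 53→56, due 55, lateness 1
Maximum = 32.
FIFO (arrival order): A B C D E F.
A: 0→12, due 53, lateness -41
B: 12→15, due 55, lateness -40
C: 15→29, due 31, lateness -2
D: 29→33, due 21, lateness 12
E: 33→49, due 18, lateness 31
F: 49→56, due 28, lateness 28
Maximum = 31.
EDD (increasing due date): E D F C A B.
E: 0→16, due 18, lateness -2
D: 16→20, due 21, lateness -1
F: 20→27, due 28, lateness -1
C: 27→41, due 31, lateness 10
A: 41→53, due 53, lateness 0
B: 53→56, due 55, lateness 1
Maximum = 10.
SPT (increasing processing time): B D F A C E.
B: 0→3, due 55, lateness -52
D: 3→7, due 21, lateness -14
F: 7→14, due 28, lateness -14
A: 14→26, due 53, lateness -27
C: 26→40, due 31, lateness 9
E: 40→56, due 18, lateness 38
Maximum = 38.
LPT 32, FIFO 31, EDD 10, SPT 38 → minimum 10.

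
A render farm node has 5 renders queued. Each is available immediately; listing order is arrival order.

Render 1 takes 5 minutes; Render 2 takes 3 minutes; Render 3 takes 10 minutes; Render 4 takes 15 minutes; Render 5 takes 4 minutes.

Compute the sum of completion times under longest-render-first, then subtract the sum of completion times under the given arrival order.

40

LPT (decreasing processing time): Render 4 Render 3 Render 1 Render 5 Render 2.
Render 4: 0→15
Render 3: 15→25
Render 1: 25→30
Render 5: 30→34
Render 2: 34→37
Sum = 15+25+30+34+37 = 141.
FIFO (arrival order): Render 1 Render 2 Render 3 Render 4 Render 5.
Render 1: 0→5
Render 2: 5→8
Render 3: 8→18
Render 4: 18→33
Render 5: 33→37
Sum = 5+8+18+33+37 = 101.
Difference = 141 − 101 = 40.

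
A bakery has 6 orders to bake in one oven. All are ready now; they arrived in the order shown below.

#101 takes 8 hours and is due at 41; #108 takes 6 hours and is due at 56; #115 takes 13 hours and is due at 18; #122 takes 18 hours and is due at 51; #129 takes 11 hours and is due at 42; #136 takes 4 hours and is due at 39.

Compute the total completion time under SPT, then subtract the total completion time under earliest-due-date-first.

-42

SPT (increasing processing time): #136 #108 #101 #129 #115 #122.
#136: 0→4
#108: 4→10
#101: 10→18
#129: 18→29
#115: 29→42
#122: 42→60
Sum = 4+10+18+29+42+60 = 163.
EDD (increasing due date): #115 #136 #101 #129 #122 #108.
#115: 0→13
#136: 13→17
#101: 17→25
#129: 25→36
#122: 36→54
#108: 54→60
Sum = 13+17+25+36+54+60 = 205.
Difference = 163 − 205 = -42.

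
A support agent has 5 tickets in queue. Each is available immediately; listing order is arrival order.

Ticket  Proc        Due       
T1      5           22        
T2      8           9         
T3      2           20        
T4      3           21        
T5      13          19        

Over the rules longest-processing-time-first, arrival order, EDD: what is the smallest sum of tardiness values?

LPT (decreasing processing time): T5 T2 T1 T4 T3.
T5: 0→13, due 19, tardiness 0
T2: 13→21, due 9, tardiness 12
T1: 21→26, due 22, tardiness 4
T4: 26→29, due 21, tardiness 8
T3: 29→31, due 20, tardiness 11
Sum = 0+12+4+8+11 = 35.
FIFO (arrival order): T1 T2 T3 T4 T5.
T1: 0→5, due 22, tardiness 0
T2: 5→13, due 9, tardiness 4
T3: 13→15, due 20, tardiness 0
T4: 15→18, due 21, tardiness 0
T5: 18→31, due 19, tardiness 12
Sum = 0+4+0+0+12 = 16.
EDD (increasing due date): T2 T5 T3 T4 T1.
T2: 0→8, due 9, tardiness 0
T5: 8→21, due 19, tardiness 2
T3: 21→23, due 20, tardiness 3
T4: 23→26, due 21, tardiness 5
T1: 26→31, due 22, tardiness 9
Sum = 0+2+3+5+9 = 19.
LPT 35, FIFO 16, EDD 19 → minimum 16.

16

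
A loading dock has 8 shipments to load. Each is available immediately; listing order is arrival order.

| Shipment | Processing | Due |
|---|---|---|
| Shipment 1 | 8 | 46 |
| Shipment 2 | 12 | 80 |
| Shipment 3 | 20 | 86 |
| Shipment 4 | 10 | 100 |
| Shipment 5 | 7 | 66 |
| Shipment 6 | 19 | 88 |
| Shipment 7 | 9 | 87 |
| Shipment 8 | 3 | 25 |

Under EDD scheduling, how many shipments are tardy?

EDD (increasing due date): Shipment 8 Shipment 1 Shipment 5 Shipment 2 Shipment 3 Shipment 7 Shipment 6 Shipment 4.
Shipment 8: 0→3, due 25, tardiness 0
Shipment 1: 3→11, due 46, tardiness 0
Shipment 5: 11→18, due 66, tardiness 0
Shipment 2: 18→30, due 80, tardiness 0
Shipment 3: 30→50, due 86, tardiness 0
Shipment 7: 50→59, due 87, tardiness 0
Shipment 6: 59→78, due 88, tardiness 0
Shipment 4: 78→88, due 100, tardiness 0
Late shipments: 0.

0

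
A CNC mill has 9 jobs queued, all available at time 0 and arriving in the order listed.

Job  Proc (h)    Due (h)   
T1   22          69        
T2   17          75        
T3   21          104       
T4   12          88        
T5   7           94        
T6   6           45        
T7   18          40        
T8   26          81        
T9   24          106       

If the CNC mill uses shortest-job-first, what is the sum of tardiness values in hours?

SPT (increasing processing time): T6 T5 T4 T2 T7 T3 T1 T9 T8.
T6: 0→6, due 45, tardiness 0
T5: 6→13, due 94, tardiness 0
T4: 13→25, due 88, tardiness 0
T2: 25→42, due 75, tardiness 0
T7: 42→60, due 40, tardiness 20
T3: 60→81, due 104, tardiness 0
T1: 81→103, due 69, tardiness 34
T9: 103→127, due 106, tardiness 21
T8: 127→153, due 81, tardiness 72
Sum = 0+0+0+0+20+0+34+21+72 = 147.

147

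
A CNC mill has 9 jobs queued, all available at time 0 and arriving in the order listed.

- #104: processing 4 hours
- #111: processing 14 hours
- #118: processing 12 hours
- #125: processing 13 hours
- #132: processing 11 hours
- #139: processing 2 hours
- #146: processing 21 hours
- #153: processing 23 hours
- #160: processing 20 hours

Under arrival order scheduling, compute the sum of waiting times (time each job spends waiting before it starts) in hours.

382

FIFO (arrival order): #104 #111 #118 #125 #132 #139 #146 #153 #160.
#104: waits 0, runs 0→4
#111: waits 4, runs 4→18
#118: waits 18, runs 18→30
#125: waits 30, runs 30→43
#132: waits 43, runs 43→54
#139: waits 54, runs 54→56
#146: waits 56, runs 56→77
#153: waits 77, runs 77→100
#160: waits 100, runs 100→120
Sum = 0+4+18+30+43+54+56+77+100 = 382.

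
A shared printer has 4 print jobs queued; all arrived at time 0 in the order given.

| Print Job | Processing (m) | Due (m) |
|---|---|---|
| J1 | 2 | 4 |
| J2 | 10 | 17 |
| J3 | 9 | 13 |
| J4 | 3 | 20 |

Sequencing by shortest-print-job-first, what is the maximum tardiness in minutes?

7

SPT (increasing processing time): J1 J4 J3 J2.
J1: 0→2, due 4, tardiness 0
J4: 2→5, due 20, tardiness 0
J3: 5→14, due 13, tardiness 1
J2: 14→24, due 17, tardiness 7
Maximum = 7.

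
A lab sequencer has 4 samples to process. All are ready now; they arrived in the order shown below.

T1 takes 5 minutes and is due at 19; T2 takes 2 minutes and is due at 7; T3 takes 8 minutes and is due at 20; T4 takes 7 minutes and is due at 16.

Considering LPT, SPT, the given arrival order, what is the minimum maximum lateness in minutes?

2

LPT (decreasing processing time): T3 T4 T1 T2.
T3: 0→8, due 20, lateness -12
T4: 8→15, due 16, lateness -1
T1: 15→20, due 19, lateness 1
T2: 20→22, due 7, lateness 15
Maximum = 15.
SPT (increasing processing time): T2 T1 T4 T3.
T2: 0→2, due 7, lateness -5
T1: 2→7, due 19, lateness -12
T4: 7→14, due 16, lateness -2
T3: 14→22, due 20, lateness 2
Maximum = 2.
FIFO (arrival order): T1 T2 T3 T4.
T1: 0→5, due 19, lateness -14
T2: 5→7, due 7, lateness 0
T3: 7→15, due 20, lateness -5
T4: 15→22, due 16, lateness 6
Maximum = 6.
LPT 15, SPT 2, FIFO 6 → minimum 2.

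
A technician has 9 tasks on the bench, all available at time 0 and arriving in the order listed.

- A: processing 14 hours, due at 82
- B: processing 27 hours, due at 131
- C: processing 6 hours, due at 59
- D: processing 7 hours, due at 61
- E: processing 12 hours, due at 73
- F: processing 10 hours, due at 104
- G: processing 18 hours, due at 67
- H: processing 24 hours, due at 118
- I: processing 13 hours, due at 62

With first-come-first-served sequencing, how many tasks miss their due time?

2

FIFO (arrival order): A B C D E F G H I.
A: 0→14, due 82, tardiness 0
B: 14→41, due 131, tardiness 0
C: 41→47, due 59, tardiness 0
D: 47→54, due 61, tardiness 0
E: 54→66, due 73, tardiness 0
F: 66→76, due 104, tardiness 0
G: 76→94, due 67, tardiness 27
H: 94→118, due 118, tardiness 0
I: 118→131, due 62, tardiness 69
Late tasks: 2.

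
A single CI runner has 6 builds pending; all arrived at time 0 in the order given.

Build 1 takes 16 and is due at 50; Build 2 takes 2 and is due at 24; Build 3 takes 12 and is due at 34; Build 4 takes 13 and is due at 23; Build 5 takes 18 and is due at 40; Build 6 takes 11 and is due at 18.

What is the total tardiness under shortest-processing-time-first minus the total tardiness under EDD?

6

SPT (increasing processing time): Build 2 Build 6 Build 3 Build 4 Build 1 Build 5.
Build 2: 0→2, due 24, tardiness 0
Build 6: 2→13, due 18, tardiness 0
Build 3: 13→25, due 34, tardiness 0
Build 4: 25→38, due 23, tardiness 15
Build 1: 38→54, due 50, tardiness 4
Build 5: 54→72, due 40, tardiness 32
Sum = 0+0+0+15+4+32 = 51.
EDD (increasing due date): Build 6 Build 4 Build 2 Build 3 Build 5 Build 1.
Build 6: 0→11, due 18, tardiness 0
Build 4: 11→24, due 23, tardiness 1
Build 2: 24→26, due 24, tardiness 2
Build 3: 26→38, due 34, tardiness 4
Build 5: 38→56, due 40, tardiness 16
Build 1: 56→72, due 50, tardiness 22
Sum = 0+1+2+4+16+22 = 45.
Difference = 51 − 45 = 6.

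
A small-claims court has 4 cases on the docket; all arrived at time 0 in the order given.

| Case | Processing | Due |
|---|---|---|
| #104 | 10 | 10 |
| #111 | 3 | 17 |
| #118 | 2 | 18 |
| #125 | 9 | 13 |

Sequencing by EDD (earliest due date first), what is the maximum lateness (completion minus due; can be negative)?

EDD (increasing due date): #104 #125 #111 #118.
#104: 0→10, due 10, lateness 0
#125: 10→19, due 13, lateness 6
#111: 19→22, due 17, lateness 5
#118: 22→24, due 18, lateness 6
Maximum = 6.

6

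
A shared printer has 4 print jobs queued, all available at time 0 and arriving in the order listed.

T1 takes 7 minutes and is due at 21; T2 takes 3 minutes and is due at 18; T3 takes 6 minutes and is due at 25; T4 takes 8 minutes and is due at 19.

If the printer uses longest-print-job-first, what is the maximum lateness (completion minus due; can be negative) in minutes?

LPT (decreasing processing time): T4 T1 T3 T2.
T4: 0→8, due 19, lateness -11
T1: 8→15, due 21, lateness -6
T3: 15→21, due 25, lateness -4
T2: 21→24, due 18, lateness 6
Maximum = 6.

6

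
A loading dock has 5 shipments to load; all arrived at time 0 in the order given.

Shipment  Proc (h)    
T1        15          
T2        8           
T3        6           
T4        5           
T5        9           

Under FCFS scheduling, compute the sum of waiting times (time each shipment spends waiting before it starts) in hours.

101

FIFO (arrival order): T1 T2 T3 T4 T5.
T1: waits 0, runs 0→15
T2: waits 15, runs 15→23
T3: waits 23, runs 23→29
T4: waits 29, runs 29→34
T5: waits 34, runs 34→43
Sum = 0+15+23+29+34 = 101.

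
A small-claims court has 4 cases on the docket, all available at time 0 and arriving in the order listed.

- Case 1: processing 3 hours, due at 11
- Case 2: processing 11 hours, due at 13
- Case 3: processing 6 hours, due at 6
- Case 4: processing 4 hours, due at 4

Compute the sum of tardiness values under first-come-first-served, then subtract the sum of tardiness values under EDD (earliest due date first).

18

FIFO (arrival order): Case 1 Case 2 Case 3 Case 4.
Case 1: 0→3, due 11, tardiness 0
Case 2: 3→14, due 13, tardiness 1
Case 3: 14→20, due 6, tardiness 14
Case 4: 20→24, due 4, tardiness 20
Sum = 0+1+14+20 = 35.
EDD (increasing due date): Case 4 Case 3 Case 1 Case 2.
Case 4: 0→4, due 4, tardiness 0
Case 3: 4→10, due 6, tardiness 4
Case 1: 10→13, due 11, tardiness 2
Case 2: 13→24, due 13, tardiness 11
Sum = 0+4+2+11 = 17.
Difference = 35 − 17 = 18.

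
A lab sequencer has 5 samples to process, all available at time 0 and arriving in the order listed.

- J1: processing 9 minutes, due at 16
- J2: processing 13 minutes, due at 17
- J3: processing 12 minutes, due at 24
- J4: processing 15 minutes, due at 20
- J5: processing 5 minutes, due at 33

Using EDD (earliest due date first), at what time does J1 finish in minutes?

EDD (increasing due date): J1 J2 J4 J3 J5.
J1: 0→9

9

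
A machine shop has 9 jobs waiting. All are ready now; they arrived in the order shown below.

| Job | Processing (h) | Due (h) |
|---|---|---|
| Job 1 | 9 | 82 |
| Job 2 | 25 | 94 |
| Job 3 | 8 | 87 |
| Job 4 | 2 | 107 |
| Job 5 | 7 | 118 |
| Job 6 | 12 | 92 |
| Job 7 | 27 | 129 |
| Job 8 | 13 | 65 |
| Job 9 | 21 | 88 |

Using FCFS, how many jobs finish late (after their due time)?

FIFO (arrival order): Job 1 Job 2 Job 3 Job 4 Job 5 Job 6 Job 7 Job 8 Job 9.
Job 1: 0→9, due 82, tardiness 0
Job 2: 9→34, due 94, tardiness 0
Job 3: 34→42, due 87, tardiness 0
Job 4: 42→44, due 107, tardiness 0
Job 5: 44→51, due 118, tardiness 0
Job 6: 51→63, due 92, tardiness 0
Job 7: 63→90, due 129, tardiness 0
Job 8: 90→103, due 65, tardiness 38
Job 9: 103→124, due 88, tardiness 36
Late jobs: 2.

2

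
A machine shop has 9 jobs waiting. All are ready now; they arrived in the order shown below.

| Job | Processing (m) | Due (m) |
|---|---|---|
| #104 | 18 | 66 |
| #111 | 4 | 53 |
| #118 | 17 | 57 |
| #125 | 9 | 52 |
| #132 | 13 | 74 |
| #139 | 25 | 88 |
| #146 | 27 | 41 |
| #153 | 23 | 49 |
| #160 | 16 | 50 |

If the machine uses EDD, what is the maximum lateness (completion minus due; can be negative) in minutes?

EDD (increasing due date): #146 #153 #160 #125 #111 #118 #104 #132 #139.
#146: 0→27, due 41, lateness -14
#153: 27→50, due 49, lateness 1
#160: 50→66, due 50, lateness 16
#125: 66→75, due 52, lateness 23
#111: 75→79, due 53, lateness 26
#118: 79→96, due 57, lateness 39
#104: 96→114, due 66, lateness 48
#132: 114→127, due 74, lateness 53
#139: 127→152, due 88, lateness 64
Maximum = 64.

64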